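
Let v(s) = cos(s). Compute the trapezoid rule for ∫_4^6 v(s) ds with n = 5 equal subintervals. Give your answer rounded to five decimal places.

Δs = (6 − 4)/5 = 0.4.
v(4) ≈ -0.65364, v(4.4) ≈ -0.30733, v(4.8) ≈ 0.08750, v(5.2) ≈ 0.46852, v(5.6) ≈ 0.77557, v(6) ≈ 0.96017.
T_5 = (Δs/2)·[v(s_0) + 2v(s_1) + ... + 2v(s_{4}) + v(s_5)].
Sum ≈ 0.47100.

0.47100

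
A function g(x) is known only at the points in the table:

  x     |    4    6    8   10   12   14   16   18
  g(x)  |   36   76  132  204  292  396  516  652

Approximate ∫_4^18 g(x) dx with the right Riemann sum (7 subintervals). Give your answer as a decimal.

4536

Δx = 2.
Sum = 2·[76 + 132 + 204 + 292 + 396 + 516 + 652] = 4536.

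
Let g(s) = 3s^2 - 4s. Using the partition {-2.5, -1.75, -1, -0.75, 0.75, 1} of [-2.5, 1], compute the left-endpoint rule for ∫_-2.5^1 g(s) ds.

42.15625

Subinterval widths: 0.75, 0.75, 0.25, 1.5, 0.25.
Left endpoints: -2.5, -1.75, -1, -0.75, 0.75.
g(-2.5) = 28.75, g(-1.75) = 16.1875, g(-1) = 7, g(-0.75) = 4.6875, g(0.75) = -1.3125.
Sum = Σ Δs_i · g(s_i).
Sum = 42.15625.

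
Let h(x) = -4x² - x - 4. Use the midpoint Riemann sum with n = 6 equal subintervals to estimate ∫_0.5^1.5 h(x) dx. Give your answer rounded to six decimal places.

Δx = (1.5 − 0.5)/6 = 1/6.
Midpoints: 7/12, 0.75, 11/12, 13/12, 1.25, 17/12.
h(7/12) = -107/18, h(0.75) = -7, h(11/12) = -149/18, h(13/12) = -88/9, h(1.25) = -11.5, h(17/12) = -121/9.
Sum = Δx · [h(7/12) + h(0.75) + h(11/12) + ...].
Sum ≈ -9.324074.

-9.324074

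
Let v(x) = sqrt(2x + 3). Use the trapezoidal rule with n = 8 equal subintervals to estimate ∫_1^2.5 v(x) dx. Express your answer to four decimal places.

Δx = (2.5 − 1)/8 = 0.1875.
v(1) ≈ 2.2361, v(1.1875) ≈ 2.3184, v(1.375) ≈ 2.3979, v(1.5625) ≈ 2.4749, v(1.75) ≈ 2.5495, v(1.9375) ≈ 2.6220, v(2.125) ≈ 2.6926, v(2.3125) ≈ 2.7613, v(2.5) ≈ 2.8284.
T_8 = (Δx/2)·[v(x_0) + 2v(x_1) + ... + 2v(x_{7}) + v(x_8)].
Sum ≈ 3.8154.

3.8154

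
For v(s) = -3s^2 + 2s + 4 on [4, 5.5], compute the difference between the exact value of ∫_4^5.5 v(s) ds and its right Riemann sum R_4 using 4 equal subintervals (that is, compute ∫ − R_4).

Exact integral: ∫_4^5.5 v(s) ds = -82.125.
R_4 = -89.68359375.
Error = -82.125 − (-89.68359375) = 7.55859375.

7.55859375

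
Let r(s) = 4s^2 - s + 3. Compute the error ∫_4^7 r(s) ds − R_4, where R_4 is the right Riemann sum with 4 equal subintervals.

Exact integral: ∫_4^7 r(s) ds = 364.5.
R_4 = 414.
Error = 364.5 − 414 = -49.5.

-49.5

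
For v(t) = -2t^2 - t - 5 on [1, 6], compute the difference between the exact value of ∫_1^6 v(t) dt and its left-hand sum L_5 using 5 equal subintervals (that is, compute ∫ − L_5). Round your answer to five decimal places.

-35.83333

Exact integral: ∫_1^6 v(t) dt ≈ -185.8333333.
L_5 = -150.
Error ≈ -185.8333333 − (-150) ≈ -35.83333.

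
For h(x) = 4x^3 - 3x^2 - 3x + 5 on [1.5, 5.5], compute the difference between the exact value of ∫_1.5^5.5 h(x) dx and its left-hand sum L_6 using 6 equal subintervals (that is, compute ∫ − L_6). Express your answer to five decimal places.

173.77778

Exact integral: ∫_1.5^5.5 h(x) dx = 725.
L_6 ≈ 551.2222222.
Error ≈ 725 − 551.2222222 ≈ 173.77778.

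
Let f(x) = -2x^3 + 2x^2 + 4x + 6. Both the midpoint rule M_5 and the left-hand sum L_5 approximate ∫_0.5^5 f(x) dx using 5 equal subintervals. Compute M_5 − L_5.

-68.799375

M_5 = -148.314375.
L_5 = -79.515.
M_5 − L_5 = -68.799375.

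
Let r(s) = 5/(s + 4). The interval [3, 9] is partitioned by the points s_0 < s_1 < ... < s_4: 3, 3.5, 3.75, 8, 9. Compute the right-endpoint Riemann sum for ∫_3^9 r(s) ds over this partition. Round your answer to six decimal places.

2.650072

Subinterval widths: 0.5, 0.25, 4.25, 1.
Right endpoints: 3.5, 3.75, 8, 9.
r(3.5) = 2/3, r(3.75) = 20/31, r(8) = 5/12, r(9) = 5/13.
Sum = Σ Δs_i · r(s_i).
Sum ≈ 2.650072.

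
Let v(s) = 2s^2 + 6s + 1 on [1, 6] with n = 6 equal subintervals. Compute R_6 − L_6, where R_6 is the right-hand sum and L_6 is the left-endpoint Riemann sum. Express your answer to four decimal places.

R_6 ≈ 296.157407.
L_6 ≈ 212.824074.
R_6 − L_6 ≈ 83.3333.

83.3333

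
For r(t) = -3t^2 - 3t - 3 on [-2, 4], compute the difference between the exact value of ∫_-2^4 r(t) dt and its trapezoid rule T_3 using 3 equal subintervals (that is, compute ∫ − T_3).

Exact integral: ∫_-2^4 r(t) dt = -108.
T_3 = -120.
Error = -108 − (-120) = 12.

12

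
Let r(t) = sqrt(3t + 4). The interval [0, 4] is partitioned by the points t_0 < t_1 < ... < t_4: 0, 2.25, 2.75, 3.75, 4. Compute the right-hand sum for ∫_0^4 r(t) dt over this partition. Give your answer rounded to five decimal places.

Subinterval widths: 2.25, 0.5, 1, 0.25.
Right endpoints: 2.25, 2.75, 3.75, 4.
r(2.25) ≈ 3.27872, r(2.75) ≈ 3.50000, r(3.75) ≈ 3.90512, r(4) ≈ 4.00000.
Sum = Σ Δt_i · r(t_i).
Sum ≈ 14.03224.

14.03224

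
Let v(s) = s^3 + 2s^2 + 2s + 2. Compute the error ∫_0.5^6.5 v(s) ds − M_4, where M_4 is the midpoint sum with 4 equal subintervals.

Exact integral: ∫_0.5^6.5 v(s) ds = 683.25.
M_4 = 669.1875.
Error = 683.25 − 669.1875 = 14.0625.

14.0625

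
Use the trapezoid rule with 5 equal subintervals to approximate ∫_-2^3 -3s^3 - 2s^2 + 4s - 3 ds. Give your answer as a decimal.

Δs = (3 − (-2))/5 = 1.
f(-2) = 5, f(-1) = -6, f(0) = -3, f(1) = -4, f(2) = -27, f(3) = -90.
T_5 = (Δs/2)·[f(s_0) + 2f(s_1) + ... + 2f(s_{4}) + f(s_5)].
Sum = -82.5.

-82.5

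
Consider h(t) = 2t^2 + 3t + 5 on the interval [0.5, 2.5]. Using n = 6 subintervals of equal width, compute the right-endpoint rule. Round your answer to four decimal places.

Δt = (2.5 − 0.5)/6 = 1/3.
Right endpoints: 5/6, 7/6, 1.5, 11/6, 13/6, 2.5.
h(5/6) = 80/9, h(7/6) = 101/9, h(1.5) = 14, h(11/6) = 155/9, h(13/6) = 188/9, h(2.5) = 25.
Sum = Δt · [h(5/6) + h(7/6) + h(1.5) + ...].
Sum ≈ 32.4074.

32.4074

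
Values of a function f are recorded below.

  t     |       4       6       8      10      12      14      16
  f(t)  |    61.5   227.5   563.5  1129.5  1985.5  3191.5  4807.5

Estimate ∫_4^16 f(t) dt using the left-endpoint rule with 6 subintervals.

14318

Δt = 2.
Sum = 2·[61.5 + 227.5 + 563.5 + 1129.5 + 1985.5 + 3191.5] = 14318.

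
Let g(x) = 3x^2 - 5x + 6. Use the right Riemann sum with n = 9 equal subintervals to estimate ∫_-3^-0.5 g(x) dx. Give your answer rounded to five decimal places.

58.46451

Δx = (-0.5 − (-3))/9 = 5/18.
Right endpoints: -49/18, -22/9, -13/6, -17/9, -29/18, -4/3, -19/18, -7/9, -0.5.
g(-49/18) = 4519/108, g(-22/9) = 976/27, g(-13/6) = 371/12, g(-17/9) = 706/27, g(-29/18) = 2359/108, g(-4/3) = 18, g(-19/18) = 1579/108, g(-7/9) = 316/27, g(-0.5) = 9.25.
Sum = Δx · [g(-49/18) + g(-22/9) + g(-13/6) + ...].
Sum ≈ 58.46451.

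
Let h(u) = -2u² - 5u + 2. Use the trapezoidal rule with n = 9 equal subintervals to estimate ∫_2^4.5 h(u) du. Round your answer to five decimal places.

Δu = (4.5 − 2)/9 = 5/18.
h(2) = -16, h(41/18) = -1601/81, h(23/9) = -1931/81, h(17/6) = -254/9, h(28/9) = -2666/81, h(61/18) = -3071/81, h(11/3) = -389/9, h(71/18) = -3956/81, h(38/9) = -4436/81, h(4.5) = -61.
T_9 = (Δu/2)·[h(u_0) + 2h(u_1) + ... + 2h(u_{8}) + h(u_9)].
Sum ≈ -91.10597.

-91.10597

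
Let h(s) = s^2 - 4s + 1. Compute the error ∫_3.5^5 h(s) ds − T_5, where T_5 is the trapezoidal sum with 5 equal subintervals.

Exact integral: ∫_3.5^5 h(s) ds = 3.375.
T_5 = 3.3975.
Error = 3.375 − 3.3975 = -0.0225.

-0.0225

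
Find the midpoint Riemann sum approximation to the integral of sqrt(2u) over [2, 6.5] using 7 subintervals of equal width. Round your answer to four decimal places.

Δu = (6.5 − 2)/7 = 9/14.
Midpoints: 65/28, 83/28, 101/28, 4.25, 137/28, 155/28, 173/28.
f(65/28) ≈ 2.1547, f(83/28) ≈ 2.4349, f(101/28) ≈ 2.6859, f(4.25) ≈ 2.9155, f(137/28) ≈ 3.1282, f(155/28) ≈ 3.3274, f(173/28) ≈ 3.5153.
Sum = Δu · [f(65/28) + f(83/28) + f(101/28) + ...].
Sum ≈ 12.9612.

12.9612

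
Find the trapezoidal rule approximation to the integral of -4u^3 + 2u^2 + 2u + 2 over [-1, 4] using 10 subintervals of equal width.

Δu = (4 − (-1))/10 = 0.5.
f(-1) = 6, f(-0.5) = 2, f(0) = 2, f(0.5) = 3, f(1) = 2, f(1.5) = -4, f(2) = -18, f(2.5) = -43, f(3) = -82, f(3.5) = -138, f(4) = -214.
T_10 = (Δu/2)·[f(u_0) + 2f(u_1) + ... + 2f(u_{9}) + f(u_10)].
Sum = -190.

-190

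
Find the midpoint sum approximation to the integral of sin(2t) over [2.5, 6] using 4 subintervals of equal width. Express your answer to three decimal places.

-0.319

Δt = (6 − 2.5)/4 = 0.875.
Midpoints: 2.9375, 3.8125, 4.6875, 5.5625.
f(2.9375) ≈ -0.397, f(3.8125) ≈ 0.974, f(4.6875) ≈ 0.050, f(5.5625) ≈ -0.992.
Sum = Δt · [f(2.9375) + f(3.8125) + f(4.6875) + f(5.5625)].
Sum ≈ -0.319.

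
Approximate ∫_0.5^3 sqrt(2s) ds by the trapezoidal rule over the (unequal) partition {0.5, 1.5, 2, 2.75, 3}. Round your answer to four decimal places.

4.5278

Subinterval widths: 1, 0.5, 0.75, 0.25.
f(0.5) ≈ 1.0000, f(1.5) ≈ 1.7321, f(2) ≈ 2.0000, f(2.75) ≈ 2.3452, f(3) ≈ 2.4495.
On each subinterval the trapezoid contributes (Δs_i/2)·[f(s_{i-1}) + f(s_i)].
Sum ≈ 4.5278.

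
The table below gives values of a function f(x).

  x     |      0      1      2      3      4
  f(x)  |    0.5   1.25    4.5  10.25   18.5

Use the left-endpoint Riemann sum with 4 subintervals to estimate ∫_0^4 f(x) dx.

16.5

Δx = 1.
Sum = 1·[0.5 + 1.25 + 4.5 + 10.25] = 16.5.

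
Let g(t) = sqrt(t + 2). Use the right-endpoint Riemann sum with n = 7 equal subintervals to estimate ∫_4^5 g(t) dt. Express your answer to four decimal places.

Δt = (5 − 4)/7 = 1/7.
Right endpoints: 29/7, 30/7, 31/7, 32/7, 33/7, 34/7, 5.
g(29/7) ≈ 2.4785, g(30/7) ≈ 2.5071, g(31/7) ≈ 2.5355, g(32/7) ≈ 2.5635, g(33/7) ≈ 2.5912, g(34/7) ≈ 2.6186, g(5) ≈ 2.6458.
Sum = Δt · [g(29/7) + g(30/7) + g(31/7) + ...].
Sum ≈ 2.5629.

2.5629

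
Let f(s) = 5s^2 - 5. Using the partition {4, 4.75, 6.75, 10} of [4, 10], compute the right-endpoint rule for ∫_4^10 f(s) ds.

Subinterval widths: 0.75, 2, 3.25.
Right endpoints: 4.75, 6.75, 10.
f(4.75) = 107.8125, f(6.75) = 222.8125, f(10) = 495.
Sum = Σ Δs_i · f(s_i).
Sum = 2135.234375.

2135.234375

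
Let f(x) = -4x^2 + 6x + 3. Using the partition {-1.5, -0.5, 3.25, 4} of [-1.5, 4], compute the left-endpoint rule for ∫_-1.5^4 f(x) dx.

Subinterval widths: 1, 3.75, 0.75.
Left endpoints: -1.5, -0.5, 3.25.
f(-1.5) = -15, f(-0.5) = -1, f(3.25) = -19.75.
Sum = Σ Δx_i · f(x_i).
Sum = -33.5625.

-33.5625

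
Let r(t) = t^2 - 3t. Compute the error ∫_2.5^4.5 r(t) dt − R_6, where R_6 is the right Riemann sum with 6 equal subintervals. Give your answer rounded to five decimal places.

Exact integral: ∫_2.5^4.5 r(t) dt ≈ 4.1666667.
R_6 ≈ 5.5370370.
Error ≈ 4.1666667 − 5.5370370 ≈ -1.37037.

-1.37037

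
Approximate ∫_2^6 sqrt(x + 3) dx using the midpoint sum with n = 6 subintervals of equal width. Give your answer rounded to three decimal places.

Δx = (6 − 2)/6 = 2/3.
Midpoints: 7/3, 3, 11/3, 13/3, 5, 17/3.
f(7/3) ≈ 2.309, f(3) ≈ 2.449, f(11/3) ≈ 2.582, f(13/3) ≈ 2.708, f(5) ≈ 2.828, f(17/3) ≈ 2.944.
Sum = Δx · [f(7/3) + f(3) + f(11/3) + ...].
Sum ≈ 10.547.

10.547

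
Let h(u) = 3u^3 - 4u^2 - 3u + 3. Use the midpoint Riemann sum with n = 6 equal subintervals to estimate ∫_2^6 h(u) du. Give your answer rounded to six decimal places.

641.925926

Δu = (6 − 2)/6 = 2/3.
Midpoints: 7/3, 3, 11/3, 13/3, 5, 17/3.
h(7/3) = 37/3, h(3) = 39, h(11/3) = 775/9, h(13/3) = 159, h(5) = 263, h(17/3) = 3631/9.
Sum = Δu · [h(7/3) + h(3) + h(11/3) + ...].
Sum ≈ 641.925926.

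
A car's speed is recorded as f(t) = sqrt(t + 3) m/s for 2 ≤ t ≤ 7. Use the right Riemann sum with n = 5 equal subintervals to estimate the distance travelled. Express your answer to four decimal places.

Δt = (7 − 2)/5 = 1.
Right endpoints: 3, 4, 5, 6, 7.
f(3) ≈ 2.4495, f(4) ≈ 2.6458, f(5) ≈ 2.8284, f(6) ≈ 3.0000, f(7) ≈ 3.1623.
Sum = Δt · [f(3) + f(4) + f(5) + f(6) + f(7)].
Sum ≈ 14.0859.

14.0859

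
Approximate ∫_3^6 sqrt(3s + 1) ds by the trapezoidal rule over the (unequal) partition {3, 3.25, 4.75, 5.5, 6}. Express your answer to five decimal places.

Subinterval widths: 0.25, 1.5, 0.75, 0.5.
f(3) ≈ 3.16228, f(3.25) ≈ 3.27872, f(4.75) ≈ 3.90512, f(5.5) ≈ 4.18330, f(6) ≈ 4.35890.
On each subinterval the trapezoid contributes (Δs_i/2)·[f(s_{i-1}) + f(s_i)].
Sum ≈ 11.36172.

11.36172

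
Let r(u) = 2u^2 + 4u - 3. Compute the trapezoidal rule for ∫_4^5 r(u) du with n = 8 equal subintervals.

Δu = (5 − 4)/8 = 0.125.
r(4) = 45, r(4.125) = 47.53125, r(4.25) = 50.125, r(4.375) = 52.78125, r(4.5) = 55.5, r(4.625) = 58.28125, r(4.75) = 61.125, r(4.875) = 64.03125, r(5) = 67.
T_8 = (Δu/2)·[r(u_0) + 2r(u_1) + ... + 2r(u_{7}) + r(u_8)].
Sum = 55.671875.

55.671875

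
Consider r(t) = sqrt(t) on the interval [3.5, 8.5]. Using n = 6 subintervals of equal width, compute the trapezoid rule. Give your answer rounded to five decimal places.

Δt = (8.5 − 3.5)/6 = 5/6.
r(3.5) ≈ 1.87083, r(13/3) ≈ 2.08167, r(31/6) ≈ 2.27303, r(6) ≈ 2.44949, r(41/6) ≈ 2.61406, r(23/3) ≈ 2.76887, r(8.5) ≈ 2.91548.
T_6 = (Δt/2)·[r(t_0) + 2r(t_1) + ... + 2r(t_{5}) + r(t_6)].
Sum ≈ 12.15023.

12.15023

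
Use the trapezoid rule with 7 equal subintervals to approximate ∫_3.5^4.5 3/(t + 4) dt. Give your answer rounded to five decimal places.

0.37551

Δt = (4.5 − 3.5)/7 = 1/7.
f(3.5) = 0.4, f(51/14) = 42/107, f(53/14) = 42/109, f(55/14) = 14/37, f(57/14) = 42/113, f(59/14) = 42/115, f(61/14) = 14/39, f(4.5) = 6/17.
T_7 = (Δt/2)·[f(t_0) + 2f(t_1) + ... + 2f(t_{6}) + f(t_7)].
Sum ≈ 0.37551.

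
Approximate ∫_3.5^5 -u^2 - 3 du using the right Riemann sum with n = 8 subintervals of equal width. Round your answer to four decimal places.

Δu = (5 − 3.5)/8 = 0.1875.
Right endpoints: 3.6875, 3.875, 4.0625, 4.25, 4.4375, 4.625, 4.8125, 5.
f(3.6875) = -16.59765625, f(3.875) = -18.015625, f(4.0625) = -19.50390625, f(4.25) = -21.0625, f(4.4375) = -22.69140625, f(4.625) = -24.390625, f(4.8125) = -26.16015625, f(5) = -28.
Sum = Δu · [f(3.6875) + f(3.875) + f(4.0625) + ...].
Sum ≈ -33.0791.

-33.0791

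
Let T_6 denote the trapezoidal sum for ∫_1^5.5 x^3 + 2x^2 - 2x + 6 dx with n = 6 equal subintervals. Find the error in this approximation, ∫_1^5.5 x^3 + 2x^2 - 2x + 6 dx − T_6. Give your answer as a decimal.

Exact integral: ∫_1^5.5 f(x) dx = 336.515625.
T_6 = 341.47265625.
Error = 336.515625 − 341.47265625 = -4.95703125.

-4.95703125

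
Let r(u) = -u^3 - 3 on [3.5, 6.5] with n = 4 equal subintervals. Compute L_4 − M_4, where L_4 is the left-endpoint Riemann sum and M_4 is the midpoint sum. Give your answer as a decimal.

80.578125

L_4 = -335.0625.
M_4 = -415.640625.
L_4 − M_4 = 80.578125.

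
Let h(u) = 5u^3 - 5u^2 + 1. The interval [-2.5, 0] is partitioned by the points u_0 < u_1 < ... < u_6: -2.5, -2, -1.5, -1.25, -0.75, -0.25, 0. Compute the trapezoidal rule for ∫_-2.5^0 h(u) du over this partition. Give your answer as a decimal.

-74.58984375

Subinterval widths: 0.5, 0.5, 0.25, 0.5, 0.5, 0.25.
h(-2.5) = -108.375, h(-2) = -59, h(-1.5) = -27.125, h(-1.25) = -16.578125, h(-0.75) = -3.921875, h(-0.25) = 0.609375, h(0) = 1.
On each subinterval the trapezoid contributes (Δu_i/2)·[h(u_{i-1}) + h(u_i)].
Sum = -74.58984375.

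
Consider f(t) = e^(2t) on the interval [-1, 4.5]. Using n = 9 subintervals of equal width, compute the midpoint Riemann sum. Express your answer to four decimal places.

Δt = (4.5 − (-1))/9 = 11/18.
Midpoints: -25/36, -1/12, 19/36, 41/36, 1.75, 85/36, 107/36, 43/12, 151/36.
f(-25/36) ≈ 0.2494, f(-1/12) ≈ 0.8465, f(19/36) ≈ 2.8736, f(41/36) ≈ 9.7550, f(1.75) ≈ 33.1155, f(85/36) ≈ 112.4178, f(107/36) ≈ 381.6273, f(43/12) ≈ 1295.5190, f(151/36) ≈ 4397.9284.
Sum = Δt · [f(-25/36) + f(-1/12) + f(19/36) + ...].
Sum ≈ 3809.8697.

3809.8697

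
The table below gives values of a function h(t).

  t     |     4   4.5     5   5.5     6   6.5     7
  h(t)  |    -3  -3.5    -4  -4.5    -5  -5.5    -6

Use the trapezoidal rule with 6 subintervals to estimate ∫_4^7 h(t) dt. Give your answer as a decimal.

-13.5

Δt = 0.5.
T_6 = (0.5/2)·[(-3) + 2·(-3.5) + 2·(-4) + 2·(-4.5) + 2·(-5) + 2·(-5.5) + (-6)] = -13.5.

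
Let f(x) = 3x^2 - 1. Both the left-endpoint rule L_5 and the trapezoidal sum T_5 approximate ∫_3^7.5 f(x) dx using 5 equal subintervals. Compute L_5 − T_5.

-63.7875

L_5 = 328.41.
T_5 = 392.1975.
L_5 − T_5 = -63.7875.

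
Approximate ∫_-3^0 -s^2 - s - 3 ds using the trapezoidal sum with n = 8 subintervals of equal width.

Δs = (0 − (-3))/8 = 0.375.
f(-3) = -9, f(-2.625) = -7.265625, f(-2.25) = -5.8125, f(-1.875) = -4.640625, f(-1.5) = -3.75, f(-1.125) = -3.140625, f(-0.75) = -2.8125, f(-0.375) = -2.765625, f(0) = -3.
T_8 = (Δs/2)·[f(s_0) + 2f(s_1) + ... + 2f(s_{7}) + f(s_8)].
Sum = -13.5703125.

-13.5703125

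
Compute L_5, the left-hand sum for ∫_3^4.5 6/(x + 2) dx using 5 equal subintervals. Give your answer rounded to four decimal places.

Δx = (4.5 − 3)/5 = 0.3.
Left endpoints: 3, 3.3, 3.6, 3.9, 4.2.
f(3) = 1.2, f(3.3) = 60/53, f(3.6) = 15/14, f(3.9) = 60/59, f(4.2) = 30/31.
Sum = Δx · [f(3) + f(3.3) + f(3.6) + f(3.9) + f(4.2)].
Sum ≈ 1.6165.

1.6165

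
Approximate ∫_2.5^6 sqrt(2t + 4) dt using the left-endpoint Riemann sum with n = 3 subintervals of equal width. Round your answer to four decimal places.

Δt = (6 − 2.5)/3 = 7/6.
Left endpoints: 2.5, 11/3, 29/6.
f(2.5) ≈ 3.0000, f(11/3) ≈ 3.3665, f(29/6) ≈ 3.6968.
Sum = Δt · [f(2.5) + f(11/3) + f(29/6)].
Sum ≈ 11.7406.

11.7406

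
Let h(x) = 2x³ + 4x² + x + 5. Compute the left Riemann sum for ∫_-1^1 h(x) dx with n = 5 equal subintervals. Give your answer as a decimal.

11.68

Δx = (1 − (-1))/5 = 0.4.
Left endpoints: -1, -0.6, -0.2, 0.2, 0.6.
h(-1) = 6, h(-0.6) = 5.408, h(-0.2) = 4.944, h(0.2) = 5.376, h(0.6) = 7.472.
Sum = Δx · [h(-1) + h(-0.6) + h(-0.2) + h(0.2) + h(0.6)].
Sum = 11.68.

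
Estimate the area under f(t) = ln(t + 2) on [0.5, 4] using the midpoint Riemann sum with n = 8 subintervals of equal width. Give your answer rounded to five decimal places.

Δt = (4 − 0.5)/8 = 0.4375.
Midpoints: 0.71875, 1.15625, 1.59375, 2.03125, 2.46875, 2.90625, 3.34375, 3.78125.
f(0.71875) ≈ 1.00017, f(1.15625) ≈ 1.14938, f(1.59375) ≈ 1.27920, f(2.03125) ≈ 1.39408, f(2.46875) ≈ 1.49711, f(2.90625) ≈ 1.59051, f(3.34375) ≈ 1.67593, f(3.78125) ≈ 1.75462.
Sum = Δt · [f(0.71875) + f(1.15625) + f(1.59375) + ...].
Sum ≈ 4.96169.

4.96169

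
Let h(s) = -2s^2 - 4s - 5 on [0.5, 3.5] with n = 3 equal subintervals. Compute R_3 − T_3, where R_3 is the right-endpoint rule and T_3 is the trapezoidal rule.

-18

R_3 = -86.5.
T_3 = -68.5.
R_3 − T_3 = -18.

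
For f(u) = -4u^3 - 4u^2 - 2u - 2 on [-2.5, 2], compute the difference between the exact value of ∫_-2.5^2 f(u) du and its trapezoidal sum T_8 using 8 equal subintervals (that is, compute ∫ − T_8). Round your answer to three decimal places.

0.237

Exact integral: ∫_-2.5^2 f(u) du = -15.1875.
T_8 ≈ -15.42480.
Error ≈ -15.1875 − (-15.42480) ≈ 0.237.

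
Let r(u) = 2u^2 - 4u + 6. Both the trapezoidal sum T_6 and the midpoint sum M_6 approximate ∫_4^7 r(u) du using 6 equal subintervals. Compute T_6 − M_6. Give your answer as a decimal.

T_6 = 138.25.
M_6 = 137.875.
T_6 − M_6 = 0.375.

0.375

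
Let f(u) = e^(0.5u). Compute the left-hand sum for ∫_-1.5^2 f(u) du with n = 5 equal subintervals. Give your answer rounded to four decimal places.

3.7515

Δu = (2 − (-1.5))/5 = 0.7.
Left endpoints: -1.5, -0.8, -0.1, 0.6, 1.3.
f(-1.5) ≈ 0.4724, f(-0.8) ≈ 0.6703, f(-0.1) ≈ 0.9512, f(0.6) ≈ 1.3499, f(1.3) ≈ 1.9155.
Sum = Δu · [f(-1.5) + f(-0.8) + f(-0.1) + f(0.6) + f(1.3)].
Sum ≈ 3.7515.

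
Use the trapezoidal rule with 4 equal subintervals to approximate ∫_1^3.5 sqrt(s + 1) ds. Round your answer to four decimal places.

4.4745

Δs = (3.5 − 1)/4 = 0.625.
f(1) ≈ 1.4142, f(1.625) ≈ 1.6202, f(2.25) ≈ 1.8028, f(2.875) ≈ 1.9685, f(3.5) ≈ 2.1213.
T_4 = (Δs/2)·[f(s_0) + 2f(s_1) + 2f(s_2) + 2f(s_3) + f(s_4)].
Sum ≈ 4.4745.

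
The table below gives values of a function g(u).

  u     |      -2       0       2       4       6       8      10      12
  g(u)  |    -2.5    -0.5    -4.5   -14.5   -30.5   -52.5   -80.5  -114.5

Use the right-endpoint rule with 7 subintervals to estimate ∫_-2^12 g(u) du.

-595

Δu = 2.
Sum = 2·[(-0.5) + (-4.5) + (-14.5) + (-30.5) + (-52.5) + (-80.5) + (-114.5)] = -595.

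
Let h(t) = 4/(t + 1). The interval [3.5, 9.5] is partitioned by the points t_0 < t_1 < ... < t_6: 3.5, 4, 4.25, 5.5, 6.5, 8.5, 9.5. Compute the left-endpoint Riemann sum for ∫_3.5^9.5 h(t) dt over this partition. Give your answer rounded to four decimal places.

Subinterval widths: 0.5, 0.25, 1.25, 1, 2, 1.
Left endpoints: 3.5, 4, 4.25, 5.5, 6.5, 8.5.
h(3.5) = 8/9, h(4) = 0.8, h(4.25) = 16/21, h(5.5) = 8/13, h(6.5) = 8/15, h(8.5) = 8/19.
Sum = Σ Δt_i · h(t_i).
Sum ≈ 3.6999.

3.6999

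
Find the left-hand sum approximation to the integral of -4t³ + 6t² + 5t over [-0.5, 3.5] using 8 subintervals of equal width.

Δt = (3.5 − (-0.5))/8 = 0.5.
Left endpoints: -0.5, 0, 0.5, 1, 1.5, 2, 2.5, 3.
f(-0.5) = -0.5, f(0) = 0, f(0.5) = 3.5, f(1) = 7, f(1.5) = 7.5, f(2) = 2, f(2.5) = -12.5, f(3) = -39.
Sum = Δt · [f(-0.5) + f(0) + f(0.5) + ...].
Sum = -16.

-16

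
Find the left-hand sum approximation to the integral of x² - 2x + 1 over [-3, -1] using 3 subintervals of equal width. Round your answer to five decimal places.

22.81481

Δx = (-1 − (-3))/3 = 2/3.
Left endpoints: -3, -7/3, -5/3.
f(-3) = 16, f(-7/3) = 100/9, f(-5/3) = 64/9.
Sum = Δx · [f(-3) + f(-7/3) + f(-5/3)].
Sum ≈ 22.81481.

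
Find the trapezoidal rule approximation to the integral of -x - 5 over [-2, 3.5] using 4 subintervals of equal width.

-31.625

Δx = (3.5 − (-2))/4 = 1.375.
f(-2) = -3, f(-0.625) = -4.375, f(0.75) = -5.75, f(2.125) = -7.125, f(3.5) = -8.5.
T_4 = (Δx/2)·[f(x_0) + 2f(x_1) + 2f(x_2) + 2f(x_3) + f(x_4)].
Sum = -31.625.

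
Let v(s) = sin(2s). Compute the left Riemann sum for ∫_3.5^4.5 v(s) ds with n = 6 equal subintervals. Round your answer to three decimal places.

Δs = (4.5 − 3.5)/6 = 1/6.
Left endpoints: 3.5, 11/3, 23/6, 4, 25/6, 13/3.
v(3.5) ≈ 0.657, v(11/3) ≈ 0.867, v(23/6) ≈ 0.983, v(4) ≈ 0.989, v(25/6) ≈ 0.887, v(13/3) ≈ 0.688.
Sum = Δs · [v(3.5) + v(11/3) + v(23/6) + ...].
Sum ≈ 0.845.

0.845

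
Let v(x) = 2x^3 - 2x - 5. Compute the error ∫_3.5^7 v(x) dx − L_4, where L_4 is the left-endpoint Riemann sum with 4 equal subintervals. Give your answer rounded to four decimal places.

Exact integral: ∫_3.5^7 v(x) dx = 1071.21875.
L_4 ≈ 825.740234.
Error ≈ 1071.21875 − 825.740234 ≈ 245.4785.

245.4785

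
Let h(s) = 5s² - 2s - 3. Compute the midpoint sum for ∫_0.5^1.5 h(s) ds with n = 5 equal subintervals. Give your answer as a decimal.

Δs = (1.5 − 0.5)/5 = 0.2.
Midpoints: 0.6, 0.8, 1, 1.2, 1.4.
h(0.6) = -2.4, h(0.8) = -1.4, h(1) = 0, h(1.2) = 1.8, h(1.4) = 4.
Sum = Δs · [h(0.6) + h(0.8) + h(1) + h(1.2) + h(1.4)].
Sum = 0.4.

0.4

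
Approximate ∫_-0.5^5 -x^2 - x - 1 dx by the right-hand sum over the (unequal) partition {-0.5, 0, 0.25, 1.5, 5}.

Subinterval widths: 0.5, 0.25, 1.25, 3.5.
Right endpoints: 0, 0.25, 1.5, 5.
f(0) = -1, f(0.25) = -1.3125, f(1.5) = -4.75, f(5) = -31.
Sum = Σ Δx_i · f(x_i).
Sum = -115.265625.

-115.265625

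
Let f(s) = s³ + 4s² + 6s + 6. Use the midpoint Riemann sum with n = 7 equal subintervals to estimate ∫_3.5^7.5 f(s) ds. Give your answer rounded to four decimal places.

Δs = (7.5 − 3.5)/7 = 4/7.
Midpoints: 53/14, 61/14, 69/14, 5.5, 85/14, 93/14, 101/14.
f(53/14) = 384973/2744, f(61/14) = 523557/2744, f(69/14) = 692733/2744, f(5.5) = 326.375, f(85/14) = 1135149/2744, f(93/14) = 1414533/2744, f(101/14) = 1736797/2744.
Sum = Δs · [f(53/14) + f(61/14) + f(69/14) + ...].
Sum ≈ 1412.6020.

1412.6020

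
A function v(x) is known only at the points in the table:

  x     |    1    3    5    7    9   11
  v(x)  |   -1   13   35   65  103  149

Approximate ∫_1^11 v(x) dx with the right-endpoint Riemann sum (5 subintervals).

Δx = 2.
Sum = 2·[13 + 35 + 65 + 103 + 149] = 730.

730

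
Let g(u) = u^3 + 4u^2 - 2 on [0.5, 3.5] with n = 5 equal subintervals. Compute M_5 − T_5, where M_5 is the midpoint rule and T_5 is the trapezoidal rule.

-2.7

M_5 = 87.6.
T_5 = 90.3.
M_5 − T_5 = -2.7.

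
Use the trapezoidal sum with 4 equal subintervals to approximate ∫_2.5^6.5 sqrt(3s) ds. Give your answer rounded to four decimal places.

Δs = (6.5 − 2.5)/4 = 1.
f(2.5) ≈ 2.7386, f(3.5) ≈ 3.2404, f(4.5) ≈ 3.6742, f(5.5) ≈ 4.0620, f(6.5) ≈ 4.4159.
T_4 = (Δs/2)·[f(s_0) + 2f(s_1) + 2f(s_2) + 2f(s_3) + f(s_4)].
Sum ≈ 14.5539.

14.5539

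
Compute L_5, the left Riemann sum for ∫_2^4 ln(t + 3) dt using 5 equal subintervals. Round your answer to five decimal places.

Δt = (4 − 2)/5 = 0.4.
Left endpoints: 2, 2.4, 2.8, 3.2, 3.6.
f(2) ≈ 1.60944, f(2.4) ≈ 1.68640, f(2.8) ≈ 1.75786, f(3.2) ≈ 1.82455, f(3.6) ≈ 1.88707.
Sum = Δt · [f(2) + f(2.4) + f(2.8) + f(3.2) + f(3.6)].
Sum ≈ 3.50613.

3.50613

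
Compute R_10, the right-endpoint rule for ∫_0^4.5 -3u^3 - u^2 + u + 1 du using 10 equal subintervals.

Δu = (4.5 − 0)/10 = 0.45.
Right endpoints: 0.45, 0.9, 1.35, 1.8, 2.25, 2.7, 3.15, 3.6, 4.05, 4.5.
f(0.45) = 0.974125, f(0.9) = -1.097, f(1.35) = -6.853625, f(1.8) = -17.936, f(2.25) = -35.984375, f(2.7) = -62.639, f(3.15) = -99.540125, f(3.6) = -148.328, f(4.05) = -210.642875, f(4.5) = -288.125.
Sum = Δu · [f(0.45) + f(0.9) + f(1.35) + ...].
Sum = -391.57734375.

-391.57734375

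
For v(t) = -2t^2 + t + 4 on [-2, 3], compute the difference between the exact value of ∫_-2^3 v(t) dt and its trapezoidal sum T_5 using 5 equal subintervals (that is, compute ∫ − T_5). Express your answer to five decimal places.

1.66667

Exact integral: ∫_-2^3 v(t) dt ≈ -0.8333333.
T_5 = -2.5.
Error ≈ -0.8333333 − (-2.5) ≈ 1.66667.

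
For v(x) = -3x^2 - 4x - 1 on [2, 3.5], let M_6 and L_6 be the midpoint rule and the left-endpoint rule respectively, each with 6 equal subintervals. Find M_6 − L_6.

M_6 = -52.8515625.
L_6 = -49.078125.
M_6 − L_6 = -3.7734375.

-3.7734375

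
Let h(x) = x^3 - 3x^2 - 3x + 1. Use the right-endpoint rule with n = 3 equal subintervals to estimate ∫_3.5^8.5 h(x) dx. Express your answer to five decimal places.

Δx = (8.5 − 3.5)/3 = 5/3.
Right endpoints: 31/6, 41/6, 8.5.
h(31/6) = 9361/216, h(41/6) = 34451/216, h(8.5) = 372.875.
Sum = Δx · [h(31/6) + h(41/6) + h(8.5)].
Sum ≈ 959.51389.

959.51389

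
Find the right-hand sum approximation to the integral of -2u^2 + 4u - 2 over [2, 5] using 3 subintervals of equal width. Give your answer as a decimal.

Δu = (5 − 2)/3 = 1.
Right endpoints: 3, 4, 5.
f(3) = -8, f(4) = -18, f(5) = -32.
Sum = Δu · [f(3) + f(4) + f(5)].
Sum = -58.

-58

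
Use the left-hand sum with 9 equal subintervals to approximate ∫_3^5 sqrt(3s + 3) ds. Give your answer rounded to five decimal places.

Δs = (5 − 3)/9 = 2/9.
Left endpoints: 3, 29/9, 31/9, 11/3, 35/9, 37/9, 13/3, 41/9, 43/9.
f(3) ≈ 3.46410, f(29/9) ≈ 3.55903, f(31/9) ≈ 3.65148, f(11/3) ≈ 3.74166, f(35/9) ≈ 3.82971, f(37/9) ≈ 3.91578, f(13/3) ≈ 4.00000, f(41/9) ≈ 4.08248, f(43/9) ≈ 4.16333.
Sum = Δs · [f(3) + f(29/9) + f(31/9) + ...].
Sum ≈ 7.64613.

7.64613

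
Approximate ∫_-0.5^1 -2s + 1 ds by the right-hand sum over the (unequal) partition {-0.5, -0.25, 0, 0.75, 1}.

Subinterval widths: 0.25, 0.25, 0.75, 0.25.
Right endpoints: -0.25, 0, 0.75, 1.
f(-0.25) = 1.5, f(0) = 1, f(0.75) = -0.5, f(1) = -1.
Sum = Σ Δs_i · f(s_i).
Sum = 0.

0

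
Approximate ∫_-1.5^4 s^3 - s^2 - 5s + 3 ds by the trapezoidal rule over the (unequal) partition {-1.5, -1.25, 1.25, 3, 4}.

Subinterval widths: 0.25, 2.5, 1.75, 1.
f(-1.5) = 4.875, f(-1.25) = 5.734375, f(1.25) = -2.859375, f(3) = 6, f(4) = 31.
On each subinterval the trapezoid contributes (Δs_i/2)·[f(s_{i-1}) + f(s_i)].
Sum = 26.16796875.

26.16796875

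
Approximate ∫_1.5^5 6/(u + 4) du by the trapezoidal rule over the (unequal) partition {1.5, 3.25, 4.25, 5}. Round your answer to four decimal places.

Subinterval widths: 1.75, 1, 0.75.
f(1.5) = 12/11, f(3.25) = 24/29, f(4.25) = 8/11, f(5) = 2/3.
On each subinterval the trapezoid contributes (Δu_i/2)·[f(u_{i-1}) + f(u_i)].
Sum ≈ 2.9788.

2.9788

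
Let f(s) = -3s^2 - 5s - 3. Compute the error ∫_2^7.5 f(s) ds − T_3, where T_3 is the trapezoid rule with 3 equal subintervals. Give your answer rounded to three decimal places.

9.243

Exact integral: ∫_2^7.5 f(s) ds = -561.
T_3 ≈ -570.24306.
Error ≈ -561 − (-570.24306) ≈ 9.243.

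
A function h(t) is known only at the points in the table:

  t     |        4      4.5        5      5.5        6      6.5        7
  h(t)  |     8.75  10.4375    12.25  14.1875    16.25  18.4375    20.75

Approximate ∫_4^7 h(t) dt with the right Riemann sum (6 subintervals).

46.15625

Δt = 0.5.
Sum = 0.5·[10.4375 + 12.25 + 14.1875 + 16.25 + 18.4375 + 20.75] = 46.15625.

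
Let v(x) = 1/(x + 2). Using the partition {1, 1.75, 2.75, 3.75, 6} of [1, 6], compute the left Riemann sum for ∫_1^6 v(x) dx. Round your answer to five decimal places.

1.11850

Subinterval widths: 0.75, 1, 1, 2.25.
Left endpoints: 1, 1.75, 2.75, 3.75.
v(1) = 1/3, v(1.75) = 4/15, v(2.75) = 4/19, v(3.75) = 4/23.
Sum = Σ Δx_i · v(x_i).
Sum ≈ 1.11850.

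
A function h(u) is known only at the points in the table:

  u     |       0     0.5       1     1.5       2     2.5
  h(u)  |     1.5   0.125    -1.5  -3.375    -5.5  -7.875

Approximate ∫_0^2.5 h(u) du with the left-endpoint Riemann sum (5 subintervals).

Δu = 0.5.
Sum = 0.5·[1.5 + 0.125 + (-1.5) + (-3.375) + (-5.5)] = -4.375.

-4.375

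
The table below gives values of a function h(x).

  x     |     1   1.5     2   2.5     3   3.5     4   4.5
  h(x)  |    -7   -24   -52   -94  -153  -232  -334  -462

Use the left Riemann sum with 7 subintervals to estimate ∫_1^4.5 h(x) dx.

Δx = 0.5.
Sum = 0.5·[(-7) + (-24) + (-52) + (-94) + (-153) + (-232) + (-334)] = -448.

-448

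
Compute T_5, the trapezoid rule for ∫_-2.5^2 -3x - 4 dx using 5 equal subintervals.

Δx = (2 − (-2.5))/5 = 0.9.
f(-2.5) = 3.5, f(-1.6) = 0.8, f(-0.7) = -1.9, f(0.2) = -4.6, f(1.1) = -7.3, f(2) = -10.
T_5 = (Δx/2)·[f(x_0) + 2f(x_1) + ... + 2f(x_{4}) + f(x_5)].
Sum = -14.625.

-14.625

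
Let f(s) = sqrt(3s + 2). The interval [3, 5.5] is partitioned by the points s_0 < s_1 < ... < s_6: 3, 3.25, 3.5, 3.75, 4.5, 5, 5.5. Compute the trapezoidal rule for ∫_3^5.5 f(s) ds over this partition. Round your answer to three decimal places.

Subinterval widths: 0.25, 0.25, 0.25, 0.75, 0.5, 0.5.
f(3) ≈ 3.317, f(3.25) ≈ 3.428, f(3.5) ≈ 3.536, f(3.75) ≈ 3.640, f(4.5) ≈ 3.937, f(5) ≈ 4.123, f(5.5) ≈ 4.301.
On each subinterval the trapezoid contributes (Δs_i/2)·[f(s_{i-1}) + f(s_i)].
Sum ≈ 9.573.

9.573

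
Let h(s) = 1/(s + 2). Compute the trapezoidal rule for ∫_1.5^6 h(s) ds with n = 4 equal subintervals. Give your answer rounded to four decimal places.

Δs = (6 − 1.5)/4 = 1.125.
h(1.5) = 2/7, h(2.625) = 8/37, h(3.75) = 4/23, h(4.875) = 8/55, h(6) = 0.125.
T_4 = (Δs/2)·[h(s_0) + 2h(s_1) + 2h(s_2) + 2h(s_3) + h(s_4)].
Sum ≈ 0.8336.

0.8336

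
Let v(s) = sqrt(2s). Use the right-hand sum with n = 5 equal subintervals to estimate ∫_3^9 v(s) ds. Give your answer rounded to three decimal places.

21.612

Δs = (9 − 3)/5 = 1.2.
Right endpoints: 4.2, 5.4, 6.6, 7.8, 9.
v(4.2) ≈ 2.898, v(5.4) ≈ 3.286, v(6.6) ≈ 3.633, v(7.8) ≈ 3.950, v(9) ≈ 4.243.
Sum = Δs · [v(4.2) + v(5.4) + v(6.6) + v(7.8) + v(9)].
Sum ≈ 21.612.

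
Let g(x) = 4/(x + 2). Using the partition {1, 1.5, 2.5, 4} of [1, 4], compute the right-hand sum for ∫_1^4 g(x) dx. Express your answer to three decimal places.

2.460

Subinterval widths: 0.5, 1, 1.5.
Right endpoints: 1.5, 2.5, 4.
g(1.5) = 8/7, g(2.5) = 8/9, g(4) = 2/3.
Sum = Σ Δx_i · g(x_i).
Sum ≈ 2.460.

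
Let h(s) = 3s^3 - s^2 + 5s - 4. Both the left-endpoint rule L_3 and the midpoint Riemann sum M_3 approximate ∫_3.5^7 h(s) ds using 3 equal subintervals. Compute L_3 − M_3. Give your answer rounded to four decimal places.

-458.9071

L_3 ≈ 1188.768519.
M_3 ≈ 1647.675637.
L_3 − M_3 ≈ -458.9071.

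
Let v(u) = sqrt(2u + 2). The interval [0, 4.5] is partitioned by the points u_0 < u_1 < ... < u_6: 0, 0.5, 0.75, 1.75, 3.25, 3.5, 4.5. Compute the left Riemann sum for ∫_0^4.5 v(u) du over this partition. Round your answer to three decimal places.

Subinterval widths: 0.5, 0.25, 1, 1.5, 0.25, 1.
Left endpoints: 0, 0.5, 0.75, 1.75, 3.25, 3.5.
v(0) ≈ 1.414, v(0.5) ≈ 1.732, v(0.75) ≈ 1.871, v(1.75) ≈ 2.345, v(3.25) ≈ 2.915, v(3.5) ≈ 3.000.
Sum = Σ Δu_i · v(u_i).
Sum ≈ 10.258.

10.258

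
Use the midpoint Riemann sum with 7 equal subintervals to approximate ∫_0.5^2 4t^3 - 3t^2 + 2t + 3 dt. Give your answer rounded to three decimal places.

16.244

Δt = (2 − 0.5)/7 = 3/14.
Midpoints: 17/28, 23/28, 29/28, 1.25, 41/28, 47/28, 53/28.
f(17/28) = 5493/1372, f(23/28) = 13269/2744, f(29/28) = 2160/343, f(1.25) = 8.625, f(41/28) = 16539/1372, f(47/28) = 46161/2744, f(53/28) = 15891/686.
Sum = Δt · [f(17/28) + f(23/28) + f(29/28) + ...].
Sum ≈ 16.244.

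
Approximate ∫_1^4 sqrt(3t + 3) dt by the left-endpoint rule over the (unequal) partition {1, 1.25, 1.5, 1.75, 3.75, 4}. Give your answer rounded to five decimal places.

Subinterval widths: 0.25, 0.25, 0.25, 2, 0.25.
Left endpoints: 1, 1.25, 1.5, 1.75, 3.75.
f(1) ≈ 2.44949, f(1.25) ≈ 2.59808, f(1.5) ≈ 2.73861, f(1.75) ≈ 2.87228, f(3.75) ≈ 3.77492.
Sum = Σ Δt_i · f(t_i).
Sum ≈ 8.63484.

8.63484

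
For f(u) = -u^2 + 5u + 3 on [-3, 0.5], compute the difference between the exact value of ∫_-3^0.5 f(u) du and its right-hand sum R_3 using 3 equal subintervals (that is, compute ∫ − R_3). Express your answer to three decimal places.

-14.519

Exact integral: ∫_-3^0.5 f(u) du ≈ -20.41667.
R_3 ≈ -5.89815.
Error ≈ -20.41667 − (-5.89815) ≈ -14.519.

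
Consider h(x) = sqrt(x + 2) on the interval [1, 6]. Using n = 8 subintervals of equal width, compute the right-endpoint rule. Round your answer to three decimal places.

11.960

Δx = (6 − 1)/8 = 0.625.
Right endpoints: 1.625, 2.25, 2.875, 3.5, 4.125, 4.75, 5.375, 6.
h(1.625) ≈ 1.904, h(2.25) ≈ 2.062, h(2.875) ≈ 2.208, h(3.5) ≈ 2.345, h(4.125) ≈ 2.475, h(4.75) ≈ 2.598, h(5.375) ≈ 2.716, h(6) ≈ 2.828.
Sum = Δx · [h(1.625) + h(2.25) + h(2.875) + ...].
Sum ≈ 11.960.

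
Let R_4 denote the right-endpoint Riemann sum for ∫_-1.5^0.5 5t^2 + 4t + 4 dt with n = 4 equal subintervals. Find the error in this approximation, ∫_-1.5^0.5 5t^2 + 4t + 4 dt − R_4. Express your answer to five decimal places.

0.08333

Exact integral: ∫_-1.5^0.5 f(t) dt ≈ 9.8333333.
R_4 = 9.75.
Error ≈ 9.8333333 − 9.75 ≈ 0.08333.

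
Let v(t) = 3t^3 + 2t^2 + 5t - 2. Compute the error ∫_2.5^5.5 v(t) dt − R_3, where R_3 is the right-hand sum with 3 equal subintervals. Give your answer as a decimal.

Exact integral: ∫_2.5^5.5 v(t) dt = 811.5.
R_3 = 1088.125.
Error = 811.5 − 1088.125 = -276.625.

-276.625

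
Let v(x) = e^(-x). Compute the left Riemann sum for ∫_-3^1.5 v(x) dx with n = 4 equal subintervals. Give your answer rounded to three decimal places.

Δx = (1.5 − (-3))/4 = 1.125.
Left endpoints: -3, -1.875, -0.75, 0.375.
v(-3) ≈ 20.086, v(-1.875) ≈ 6.521, v(-0.75) ≈ 2.117, v(0.375) ≈ 0.687.
Sum = Δx · [v(-3) + v(-1.875) + v(-0.75) + v(0.375)].
Sum ≈ 33.087.

33.087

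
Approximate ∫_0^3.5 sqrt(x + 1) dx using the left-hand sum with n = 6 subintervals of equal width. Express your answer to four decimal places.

5.3628

Δx = (3.5 − 0)/6 = 7/12.
Left endpoints: 0, 7/12, 7/6, 1.75, 7/3, 35/12.
f(0) ≈ 1.0000, f(7/12) ≈ 1.2583, f(7/6) ≈ 1.4720, f(1.75) ≈ 1.6583, f(7/3) ≈ 1.8257, f(35/12) ≈ 1.9791.
Sum = Δx · [f(0) + f(7/12) + f(7/6) + ...].
Sum ≈ 5.3628.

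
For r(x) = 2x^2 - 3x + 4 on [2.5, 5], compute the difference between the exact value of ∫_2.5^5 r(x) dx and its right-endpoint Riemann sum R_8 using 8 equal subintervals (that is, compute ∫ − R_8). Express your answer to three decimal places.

Exact integral: ∫_2.5^5 r(x) dx ≈ 54.79167.
R_8 ≈ 59.56055.
Error ≈ 54.79167 − 59.56055 ≈ -4.769.

-4.769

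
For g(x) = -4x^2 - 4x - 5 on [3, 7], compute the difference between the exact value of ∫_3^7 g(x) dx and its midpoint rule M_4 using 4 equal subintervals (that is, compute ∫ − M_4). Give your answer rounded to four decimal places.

Exact integral: ∫_3^7 g(x) dx ≈ -521.333333.
M_4 = -520.
Error ≈ -521.333333 − (-520) ≈ -1.3333.

-1.3333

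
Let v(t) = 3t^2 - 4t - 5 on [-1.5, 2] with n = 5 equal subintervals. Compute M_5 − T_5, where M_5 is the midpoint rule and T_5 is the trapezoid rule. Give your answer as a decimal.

M_5 = -10.05375.
T_5 = -8.7675.
M_5 − T_5 = -1.28625.

-1.28625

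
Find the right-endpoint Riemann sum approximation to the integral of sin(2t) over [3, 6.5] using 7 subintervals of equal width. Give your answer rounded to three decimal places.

Δt = (6.5 − 3)/7 = 0.5.
Right endpoints: 3.5, 4, 4.5, 5, 5.5, 6, 6.5.
f(3.5) ≈ 0.657, f(4) ≈ 0.989, f(4.5) ≈ 0.412, f(5) ≈ -0.544, f(5.5) ≈ -1.000, f(6) ≈ -0.537, f(6.5) ≈ 0.420.
Sum = Δt · [f(3.5) + f(4) + f(4.5) + ...].
Sum ≈ 0.199.

0.199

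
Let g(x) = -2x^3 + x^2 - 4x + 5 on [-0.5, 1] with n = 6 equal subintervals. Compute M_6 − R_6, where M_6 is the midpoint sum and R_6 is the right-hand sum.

0.94921875

M_6 = 5.91015625.
R_6 = 4.9609375.
M_6 − R_6 = 0.94921875.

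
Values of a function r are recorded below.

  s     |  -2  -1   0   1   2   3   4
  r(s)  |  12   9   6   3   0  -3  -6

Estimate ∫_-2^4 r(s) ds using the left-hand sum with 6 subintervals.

27

Δs = 1.
Sum = 1·[12 + 9 + 6 + 3 + 0 + (-3)] = 27.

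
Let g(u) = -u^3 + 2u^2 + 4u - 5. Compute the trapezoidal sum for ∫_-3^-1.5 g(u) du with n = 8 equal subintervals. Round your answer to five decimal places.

13.81128

Δu = (-1.5 − (-3))/8 = 0.1875.
g(-3) = 28, g(-2.8125) = 89365/4096, g(-2.625) = 8381/512, g(-2.4375) = 47575/4096, g(-2.25) = 7.515625, g(-2.0625) = 16513/4096, g(-1.875) = 575/512, g(-1.6875) = -5117/4096, g(-1.5) = -3.125.
T_8 = (Δu/2)·[g(u_0) + 2g(u_1) + ... + 2g(u_{7}) + g(u_8)].
Sum ≈ 13.81128.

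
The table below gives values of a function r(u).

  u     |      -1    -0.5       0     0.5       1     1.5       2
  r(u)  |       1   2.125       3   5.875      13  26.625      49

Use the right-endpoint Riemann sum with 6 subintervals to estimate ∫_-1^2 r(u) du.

Δu = 0.5.
Sum = 0.5·[2.125 + 3 + 5.875 + 13 + 26.625 + 49] = 49.8125.

49.8125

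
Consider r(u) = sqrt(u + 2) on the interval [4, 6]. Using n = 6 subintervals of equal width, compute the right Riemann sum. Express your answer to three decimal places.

Δu = (6 − 4)/6 = 1/3.
Right endpoints: 13/3, 14/3, 5, 16/3, 17/3, 6.
r(13/3) ≈ 2.517, r(14/3) ≈ 2.582, r(5) ≈ 2.646, r(16/3) ≈ 2.708, r(17/3) ≈ 2.769, r(6) ≈ 2.828.
Sum = Δu · [r(13/3) + r(14/3) + r(5) + ...].
Sum ≈ 5.350.

5.350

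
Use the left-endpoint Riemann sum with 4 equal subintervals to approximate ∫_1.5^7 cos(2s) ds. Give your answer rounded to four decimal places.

Δs = (7 − 1.5)/4 = 1.375.
Left endpoints: 1.5, 2.875, 4.25, 5.625.
f(1.5) ≈ -0.9900, f(2.875) ≈ 0.8612, f(4.25) ≈ -0.6020, f(5.625) ≈ 0.2517.
Sum = Δs · [f(1.5) + f(2.875) + f(4.25) + f(5.625)].
Sum ≈ -0.6588.

-0.6588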